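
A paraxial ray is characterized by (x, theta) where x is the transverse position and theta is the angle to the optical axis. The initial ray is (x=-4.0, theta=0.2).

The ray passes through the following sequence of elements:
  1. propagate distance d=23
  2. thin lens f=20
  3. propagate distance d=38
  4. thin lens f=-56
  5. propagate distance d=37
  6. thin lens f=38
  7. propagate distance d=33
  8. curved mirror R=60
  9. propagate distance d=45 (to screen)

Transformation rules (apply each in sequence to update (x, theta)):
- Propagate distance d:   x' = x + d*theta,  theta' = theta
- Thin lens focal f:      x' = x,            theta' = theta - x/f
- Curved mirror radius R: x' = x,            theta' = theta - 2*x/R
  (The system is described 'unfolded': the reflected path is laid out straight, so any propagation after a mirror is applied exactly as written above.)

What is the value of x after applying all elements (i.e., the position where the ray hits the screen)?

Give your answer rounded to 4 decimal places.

Answer: -14.0803

Derivation:
Initial: x=-4.0000 theta=0.2000
After 1 (propagate distance d=23): x=0.6000 theta=0.2000
After 2 (thin lens f=20): x=0.6000 theta=0.1700
After 3 (propagate distance d=38): x=7.0600 theta=0.1700
After 4 (thin lens f=-56): x=7.0600 theta=829/2800 (≈0.2961)
After 5 (propagate distance d=37): x=50441/2800 (≈18.0146) theta=829/2800 (≈0.2961)
After 6 (thin lens f=38): x=50441/2800 (≈18.0146) theta=-18939/106400 (≈-0.1780)
After 7 (propagate distance d=33): x=1291771/106400 (≈12.1407) theta=-18939/106400 (≈-0.1780)
After 8 (curved mirror R=60): x=1291771/106400 (≈12.1407) theta=-1859941/3192000 (≈-0.5827)
After 9 (propagate distance d=45 (to screen)): x=-157699/11200 (≈-14.0803) theta=-1859941/3192000 (≈-0.5827)
Rounded to 4 decimal places: x = -14.0803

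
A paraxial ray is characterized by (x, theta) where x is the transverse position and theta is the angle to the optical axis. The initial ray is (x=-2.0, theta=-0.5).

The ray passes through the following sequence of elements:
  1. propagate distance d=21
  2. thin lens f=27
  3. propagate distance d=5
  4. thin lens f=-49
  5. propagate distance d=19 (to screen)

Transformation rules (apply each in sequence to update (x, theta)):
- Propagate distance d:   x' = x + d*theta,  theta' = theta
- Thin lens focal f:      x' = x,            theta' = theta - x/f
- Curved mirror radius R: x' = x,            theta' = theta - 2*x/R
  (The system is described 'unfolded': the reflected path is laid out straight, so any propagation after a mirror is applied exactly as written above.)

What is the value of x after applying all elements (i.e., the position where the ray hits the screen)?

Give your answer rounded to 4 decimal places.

Answer: -18.3076

Derivation:
Initial: x=-2.0000 theta=-0.5000
After 1 (propagate distance d=21): x=-12.5000 theta=-0.5000
After 2 (thin lens f=27): x=-12.5000 theta=-1/27 (≈-0.0370)
After 3 (propagate distance d=5): x=-685/54 (≈-12.6852) theta=-1/27 (≈-0.0370)
After 4 (thin lens f=-49): x=-685/54 (≈-12.6852) theta=-29/98 (≈-0.2959)
After 5 (propagate distance d=19 (to screen)): x=-24221/1323 (≈-18.3076) theta=-29/98 (≈-0.2959)
Rounded to 4 decimal places: x = -18.3076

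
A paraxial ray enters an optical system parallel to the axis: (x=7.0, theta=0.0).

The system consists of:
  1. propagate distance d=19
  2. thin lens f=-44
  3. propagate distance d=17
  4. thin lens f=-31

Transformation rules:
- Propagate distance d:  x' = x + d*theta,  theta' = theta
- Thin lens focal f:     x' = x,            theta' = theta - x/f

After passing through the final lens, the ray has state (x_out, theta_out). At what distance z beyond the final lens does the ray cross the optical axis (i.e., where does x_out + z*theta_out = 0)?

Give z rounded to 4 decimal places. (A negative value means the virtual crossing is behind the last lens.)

Answer: -20.5543

Derivation:
Initial: x=7.0000 theta=0.0000
After 1 (propagate distance d=19): x=7.0000 theta=0.0000
After 2 (thin lens f=-44): x=7.0000 theta=7/44 (≈0.1591)
After 3 (propagate distance d=17): x=427/44 (≈9.7045) theta=7/44 (≈0.1591)
After 4 (thin lens f=-31): x=427/44 (≈9.7045) theta=161/341 (≈0.4721)
z_focus = -x_out/theta_out = -(427/44)/(161/341) = -1891/92 ≈ -20.5543
Rounded to 4 decimal places: z = -20.5543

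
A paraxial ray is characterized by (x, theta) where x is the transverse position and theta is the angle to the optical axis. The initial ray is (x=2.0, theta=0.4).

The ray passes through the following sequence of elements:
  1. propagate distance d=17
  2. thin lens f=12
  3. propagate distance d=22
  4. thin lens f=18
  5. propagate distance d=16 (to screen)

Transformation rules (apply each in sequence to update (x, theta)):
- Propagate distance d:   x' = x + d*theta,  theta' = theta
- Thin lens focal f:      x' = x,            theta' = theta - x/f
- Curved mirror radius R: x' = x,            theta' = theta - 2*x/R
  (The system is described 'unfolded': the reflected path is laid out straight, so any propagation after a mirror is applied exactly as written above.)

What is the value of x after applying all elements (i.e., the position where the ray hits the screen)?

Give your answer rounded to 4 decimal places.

Initial: x=2.0000 theta=0.4000
After 1 (propagate distance d=17): x=8.8000 theta=0.4000
After 2 (thin lens f=12): x=8.8000 theta=-1/3 (≈-0.3333)
After 3 (propagate distance d=22): x=22/15 (≈1.4667) theta=-1/3 (≈-0.3333)
After 4 (thin lens f=18): x=22/15 (≈1.4667) theta=-56/135 (≈-0.4148)
After 5 (propagate distance d=16 (to screen)): x=-698/135 (≈-5.1704) theta=-56/135 (≈-0.4148)
Rounded to 4 decimal places: x = -5.1704

Answer: -5.1704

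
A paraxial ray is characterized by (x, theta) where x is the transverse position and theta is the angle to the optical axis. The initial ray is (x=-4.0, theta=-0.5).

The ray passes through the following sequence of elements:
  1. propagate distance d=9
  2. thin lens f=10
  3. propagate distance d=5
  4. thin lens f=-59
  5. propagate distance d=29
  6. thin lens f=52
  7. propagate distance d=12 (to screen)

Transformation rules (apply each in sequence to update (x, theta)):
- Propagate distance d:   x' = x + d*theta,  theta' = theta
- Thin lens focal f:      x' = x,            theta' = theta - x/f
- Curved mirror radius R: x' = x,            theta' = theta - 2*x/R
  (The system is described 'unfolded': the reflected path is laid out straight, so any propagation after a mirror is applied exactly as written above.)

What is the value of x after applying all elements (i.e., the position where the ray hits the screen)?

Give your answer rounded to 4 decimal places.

Initial: x=-4.0000 theta=-0.5000
After 1 (propagate distance d=9): x=-8.5000 theta=-0.5000
After 2 (thin lens f=10): x=-8.5000 theta=0.3500
After 3 (propagate distance d=5): x=-6.7500 theta=0.3500
After 4 (thin lens f=-59): x=-6.7500 theta=139/590 (≈0.2356)
After 5 (propagate distance d=29): x=97/1180 (≈0.0822) theta=139/590 (≈0.2356)
After 6 (thin lens f=52): x=97/1180 (≈0.0822) theta=14359/61360 (≈0.2340)
After 7 (propagate distance d=12 (to screen)): x=22169/7670 (≈2.8904) theta=14359/61360 (≈0.2340)
Rounded to 4 decimal places: x = 2.8904

Answer: 2.8904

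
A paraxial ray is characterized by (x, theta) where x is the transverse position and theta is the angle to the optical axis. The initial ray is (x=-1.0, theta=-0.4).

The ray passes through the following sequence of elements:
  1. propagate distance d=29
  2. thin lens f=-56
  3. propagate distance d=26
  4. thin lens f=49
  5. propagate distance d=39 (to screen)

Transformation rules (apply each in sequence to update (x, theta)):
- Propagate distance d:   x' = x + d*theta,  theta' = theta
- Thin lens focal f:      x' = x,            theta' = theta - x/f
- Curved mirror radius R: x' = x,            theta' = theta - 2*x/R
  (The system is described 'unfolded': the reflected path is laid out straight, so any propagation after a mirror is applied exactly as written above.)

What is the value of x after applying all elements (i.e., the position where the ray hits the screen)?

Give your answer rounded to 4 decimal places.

Initial: x=-1.0000 theta=-0.4000
After 1 (propagate distance d=29): x=-12.6000 theta=-0.4000
After 2 (thin lens f=-56): x=-12.6000 theta=-0.6250
After 3 (propagate distance d=26): x=-28.8500 theta=-0.6250
After 4 (thin lens f=49): x=-28.8500 theta=-71/1960 (≈-0.0362)
After 5 (propagate distance d=39 (to screen)): x=-11863/392 (≈-30.2628) theta=-71/1960 (≈-0.0362)
Rounded to 4 decimal places: x = -30.2628

Answer: -30.2628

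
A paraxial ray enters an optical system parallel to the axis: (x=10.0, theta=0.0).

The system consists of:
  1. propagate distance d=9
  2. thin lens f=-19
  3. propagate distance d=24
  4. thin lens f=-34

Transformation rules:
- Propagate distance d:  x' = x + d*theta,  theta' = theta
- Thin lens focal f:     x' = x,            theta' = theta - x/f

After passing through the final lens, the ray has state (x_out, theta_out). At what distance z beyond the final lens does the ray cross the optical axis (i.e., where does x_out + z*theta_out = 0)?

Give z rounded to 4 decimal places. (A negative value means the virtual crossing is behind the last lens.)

Answer: -18.9870

Derivation:
Initial: x=10.0000 theta=0.0000
After 1 (propagate distance d=9): x=10.0000 theta=0.0000
After 2 (thin lens f=-19): x=10.0000 theta=10/19 (≈0.5263)
After 3 (propagate distance d=24): x=430/19 (≈22.6316) theta=10/19 (≈0.5263)
After 4 (thin lens f=-34): x=430/19 (≈22.6316) theta=385/323 (≈1.1920)
z_focus = -x_out/theta_out = -(430/19)/(385/323) = -1462/77 ≈ -18.9870
Rounded to 4 decimal places: z = -18.9870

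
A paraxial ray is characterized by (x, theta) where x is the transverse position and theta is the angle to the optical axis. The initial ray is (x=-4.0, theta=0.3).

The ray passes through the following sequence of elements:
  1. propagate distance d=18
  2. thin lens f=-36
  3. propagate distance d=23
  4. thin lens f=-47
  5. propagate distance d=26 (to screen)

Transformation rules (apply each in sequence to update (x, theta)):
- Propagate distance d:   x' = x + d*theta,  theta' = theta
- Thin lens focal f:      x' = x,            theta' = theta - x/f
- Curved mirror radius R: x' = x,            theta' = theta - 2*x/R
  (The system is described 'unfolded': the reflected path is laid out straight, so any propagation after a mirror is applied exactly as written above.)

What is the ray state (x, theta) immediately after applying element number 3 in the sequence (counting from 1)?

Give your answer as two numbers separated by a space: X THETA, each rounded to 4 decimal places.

Initial: x=-4.0000 theta=0.3000
After 1 (propagate distance d=18): x=1.4000 theta=0.3000
After 2 (thin lens f=-36): x=1.4000 theta=61/180 (≈0.3389)
After 3 (propagate distance d=23): x=331/36 (≈9.1944) theta=61/180 (≈0.3389)
Rounded to 4 decimal places: x = 9.1944, theta = 0.3389

Answer: 9.1944 0.3389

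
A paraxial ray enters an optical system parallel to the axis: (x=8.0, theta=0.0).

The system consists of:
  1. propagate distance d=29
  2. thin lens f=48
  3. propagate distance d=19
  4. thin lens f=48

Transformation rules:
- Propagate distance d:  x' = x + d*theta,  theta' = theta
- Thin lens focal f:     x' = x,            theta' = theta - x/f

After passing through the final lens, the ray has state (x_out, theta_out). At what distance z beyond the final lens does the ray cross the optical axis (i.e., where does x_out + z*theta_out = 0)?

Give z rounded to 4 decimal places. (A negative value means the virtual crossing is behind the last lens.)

Answer: 18.0779

Derivation:
Initial: x=8.0000 theta=0.0000
After 1 (propagate distance d=29): x=8.0000 theta=0.0000
After 2 (thin lens f=48): x=8.0000 theta=-1/6 (≈-0.1667)
After 3 (propagate distance d=19): x=29/6 (≈4.8333) theta=-1/6 (≈-0.1667)
After 4 (thin lens f=48): x=29/6 (≈4.8333) theta=-77/288 (≈-0.2674)
z_focus = -x_out/theta_out = -(29/6)/(-77/288) = 1392/77 ≈ 18.0779
Rounded to 4 decimal places: z = 18.0779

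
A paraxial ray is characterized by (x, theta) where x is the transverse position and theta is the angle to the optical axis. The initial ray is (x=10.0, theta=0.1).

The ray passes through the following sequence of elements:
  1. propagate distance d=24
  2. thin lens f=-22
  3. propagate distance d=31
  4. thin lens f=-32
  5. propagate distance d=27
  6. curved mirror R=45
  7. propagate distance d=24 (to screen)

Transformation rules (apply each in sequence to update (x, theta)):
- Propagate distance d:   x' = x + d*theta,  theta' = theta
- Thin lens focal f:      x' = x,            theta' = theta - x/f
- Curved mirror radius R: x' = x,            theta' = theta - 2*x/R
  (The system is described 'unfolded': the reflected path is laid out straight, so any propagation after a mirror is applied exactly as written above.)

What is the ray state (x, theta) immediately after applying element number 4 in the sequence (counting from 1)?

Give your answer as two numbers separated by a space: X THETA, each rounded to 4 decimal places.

Answer: 32.9727 1.6940

Derivation:
Initial: x=10.0000 theta=0.1000
After 1 (propagate distance d=24): x=12.4000 theta=0.1000
After 2 (thin lens f=-22): x=12.4000 theta=73/110 (≈0.6636)
After 3 (propagate distance d=31): x=3627/110 (≈32.9727) theta=73/110 (≈0.6636)
After 4 (thin lens f=-32): x=3627/110 (≈32.9727) theta=5963/3520 (≈1.6940)
Rounded to 4 decimal places: x = 32.9727, theta = 1.6940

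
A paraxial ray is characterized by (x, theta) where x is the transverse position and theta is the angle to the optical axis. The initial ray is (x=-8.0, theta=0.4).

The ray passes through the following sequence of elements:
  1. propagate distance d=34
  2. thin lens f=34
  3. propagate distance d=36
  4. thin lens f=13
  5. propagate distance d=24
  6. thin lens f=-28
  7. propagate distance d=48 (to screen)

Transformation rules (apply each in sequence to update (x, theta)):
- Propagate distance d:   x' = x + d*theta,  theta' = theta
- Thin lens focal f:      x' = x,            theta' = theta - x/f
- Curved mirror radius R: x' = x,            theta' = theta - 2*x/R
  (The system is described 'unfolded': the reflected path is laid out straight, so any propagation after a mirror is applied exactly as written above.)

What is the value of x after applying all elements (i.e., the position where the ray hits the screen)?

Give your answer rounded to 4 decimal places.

Answer: -57.6471

Derivation:
Initial: x=-8.0000 theta=0.4000
After 1 (propagate distance d=34): x=5.6000 theta=0.4000
After 2 (thin lens f=34): x=5.6000 theta=4/17 (≈0.2353)
After 3 (propagate distance d=36): x=1196/85 (≈14.0706) theta=4/17 (≈0.2353)
After 4 (thin lens f=13): x=1196/85 (≈14.0706) theta=-72/85 (≈-0.8471)
After 5 (propagate distance d=24): x=-532/85 (≈-6.2588) theta=-72/85 (≈-0.8471)
After 6 (thin lens f=-28): x=-532/85 (≈-6.2588) theta=-91/85 (≈-1.0706)
After 7 (propagate distance d=48 (to screen)): x=-980/17 (≈-57.6471) theta=-91/85 (≈-1.0706)
Rounded to 4 decimal places: x = -57.6471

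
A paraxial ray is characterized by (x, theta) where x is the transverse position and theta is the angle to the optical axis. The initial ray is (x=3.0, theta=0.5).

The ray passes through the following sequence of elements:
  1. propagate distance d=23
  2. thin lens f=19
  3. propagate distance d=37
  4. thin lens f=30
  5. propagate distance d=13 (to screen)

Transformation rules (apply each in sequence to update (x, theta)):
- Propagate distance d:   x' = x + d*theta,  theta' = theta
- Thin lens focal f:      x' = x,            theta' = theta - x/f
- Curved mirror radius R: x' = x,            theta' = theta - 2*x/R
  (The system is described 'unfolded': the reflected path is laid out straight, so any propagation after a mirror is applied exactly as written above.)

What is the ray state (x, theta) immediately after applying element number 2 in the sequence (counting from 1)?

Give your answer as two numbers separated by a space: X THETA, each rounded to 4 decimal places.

Answer: 14.5000 -0.2632

Derivation:
Initial: x=3.0000 theta=0.5000
After 1 (propagate distance d=23): x=14.5000 theta=0.5000
After 2 (thin lens f=19): x=14.5000 theta=-5/19 (≈-0.2632)
Rounded to 4 decimal places: x = 14.5000, theta = -0.2632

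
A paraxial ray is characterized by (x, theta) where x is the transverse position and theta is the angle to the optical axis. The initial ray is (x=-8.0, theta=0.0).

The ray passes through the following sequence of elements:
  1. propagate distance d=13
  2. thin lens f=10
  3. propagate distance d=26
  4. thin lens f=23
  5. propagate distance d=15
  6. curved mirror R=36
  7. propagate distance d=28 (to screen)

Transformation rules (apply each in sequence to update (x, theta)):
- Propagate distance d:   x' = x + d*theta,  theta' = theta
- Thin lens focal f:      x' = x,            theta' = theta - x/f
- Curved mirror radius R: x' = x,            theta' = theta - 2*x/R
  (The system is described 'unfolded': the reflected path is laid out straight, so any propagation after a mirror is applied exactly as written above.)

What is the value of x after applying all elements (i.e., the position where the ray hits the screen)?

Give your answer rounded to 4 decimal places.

Initial: x=-8.0000 theta=0.0000
After 1 (propagate distance d=13): x=-8.0000 theta=0.0000
After 2 (thin lens f=10): x=-8.0000 theta=0.8000
After 3 (propagate distance d=26): x=12.8000 theta=0.8000
After 4 (thin lens f=23): x=12.8000 theta=28/115 (≈0.2435)
After 5 (propagate distance d=15): x=1892/115 (≈16.4522) theta=28/115 (≈0.2435)
After 6 (curved mirror R=36): x=1892/115 (≈16.4522) theta=-694/1035 (≈-0.6705)
After 7 (propagate distance d=28 (to screen)): x=-2404/1035 (≈-2.3227) theta=-694/1035 (≈-0.6705)
Rounded to 4 decimal places: x = -2.3227

Answer: -2.3227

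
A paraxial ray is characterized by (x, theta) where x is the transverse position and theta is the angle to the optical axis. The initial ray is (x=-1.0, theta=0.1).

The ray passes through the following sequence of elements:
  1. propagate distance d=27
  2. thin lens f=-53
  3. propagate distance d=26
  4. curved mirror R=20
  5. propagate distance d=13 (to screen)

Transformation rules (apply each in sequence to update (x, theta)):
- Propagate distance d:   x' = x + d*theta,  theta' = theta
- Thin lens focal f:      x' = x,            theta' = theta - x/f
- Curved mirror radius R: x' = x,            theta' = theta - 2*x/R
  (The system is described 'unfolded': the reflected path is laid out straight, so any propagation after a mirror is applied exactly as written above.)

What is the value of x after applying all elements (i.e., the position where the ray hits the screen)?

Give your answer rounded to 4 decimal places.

Initial: x=-1.0000 theta=0.1000
After 1 (propagate distance d=27): x=1.7000 theta=0.1000
After 2 (thin lens f=-53): x=1.7000 theta=7/53 (≈0.1321)
After 3 (propagate distance d=26): x=2721/530 (≈5.1340) theta=7/53 (≈0.1321)
After 4 (curved mirror R=20): x=2721/530 (≈5.1340) theta=-2021/5300 (≈-0.3813)
After 5 (propagate distance d=13 (to screen)): x=937/5300 (≈0.1768) theta=-2021/5300 (≈-0.3813)
Rounded to 4 decimal places: x = 0.1768

Answer: 0.1768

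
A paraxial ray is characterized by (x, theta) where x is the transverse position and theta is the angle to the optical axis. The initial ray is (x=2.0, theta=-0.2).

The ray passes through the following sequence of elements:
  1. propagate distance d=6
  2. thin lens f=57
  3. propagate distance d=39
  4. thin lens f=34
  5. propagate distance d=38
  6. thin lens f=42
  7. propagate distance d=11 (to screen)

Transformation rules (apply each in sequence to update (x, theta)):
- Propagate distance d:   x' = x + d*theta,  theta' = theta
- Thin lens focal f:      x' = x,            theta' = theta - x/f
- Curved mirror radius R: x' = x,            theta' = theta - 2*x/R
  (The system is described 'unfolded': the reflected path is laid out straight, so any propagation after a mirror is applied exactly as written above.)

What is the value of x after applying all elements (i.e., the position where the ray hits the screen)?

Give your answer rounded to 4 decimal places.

Answer: -5.2604

Derivation:
Initial: x=2.0000 theta=-0.2000
After 1 (propagate distance d=6): x=0.8000 theta=-0.2000
After 2 (thin lens f=57): x=0.8000 theta=-61/285 (≈-0.2140)
After 3 (propagate distance d=39): x=-717/95 (≈-7.5474) theta=-61/285 (≈-0.2140)
After 4 (thin lens f=34): x=-717/95 (≈-7.5474) theta=77/9690 (≈0.0079)
After 5 (propagate distance d=38): x=-35104/4845 (≈-7.2454) theta=77/9690 (≈0.0079)
After 6 (thin lens f=42): x=-35104/4845 (≈-7.2454) theta=36721/203490 (≈0.1805)
After 7 (propagate distance d=11 (to screen)): x=-1070437/203490 (≈-5.2604) theta=36721/203490 (≈0.1805)
Rounded to 4 decimal places: x = -5.2604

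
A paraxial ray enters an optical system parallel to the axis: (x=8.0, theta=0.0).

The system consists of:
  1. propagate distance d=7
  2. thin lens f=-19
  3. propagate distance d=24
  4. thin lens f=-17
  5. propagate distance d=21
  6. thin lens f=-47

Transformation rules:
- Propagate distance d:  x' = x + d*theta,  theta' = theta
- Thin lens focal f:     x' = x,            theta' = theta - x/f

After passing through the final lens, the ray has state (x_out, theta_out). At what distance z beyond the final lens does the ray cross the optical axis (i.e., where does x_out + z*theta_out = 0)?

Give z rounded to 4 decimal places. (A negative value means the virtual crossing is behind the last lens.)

Answer: -19.4506

Derivation:
Initial: x=8.0000 theta=0.0000
After 1 (propagate distance d=7): x=8.0000 theta=0.0000
After 2 (thin lens f=-19): x=8.0000 theta=8/19 (≈0.4211)
After 3 (propagate distance d=24): x=344/19 (≈18.1053) theta=8/19 (≈0.4211)
After 4 (thin lens f=-17): x=344/19 (≈18.1053) theta=480/323 (≈1.4861)
After 5 (propagate distance d=21): x=15928/323 (≈49.3127) theta=480/323 (≈1.4861)
After 6 (thin lens f=-47): x=15928/323 (≈49.3127) theta=2264/893 (≈2.5353)
z_focus = -x_out/theta_out = -(15928/323)/(2264/893) = -93577/4811 ≈ -19.4506
Rounded to 4 decimal places: z = -19.4506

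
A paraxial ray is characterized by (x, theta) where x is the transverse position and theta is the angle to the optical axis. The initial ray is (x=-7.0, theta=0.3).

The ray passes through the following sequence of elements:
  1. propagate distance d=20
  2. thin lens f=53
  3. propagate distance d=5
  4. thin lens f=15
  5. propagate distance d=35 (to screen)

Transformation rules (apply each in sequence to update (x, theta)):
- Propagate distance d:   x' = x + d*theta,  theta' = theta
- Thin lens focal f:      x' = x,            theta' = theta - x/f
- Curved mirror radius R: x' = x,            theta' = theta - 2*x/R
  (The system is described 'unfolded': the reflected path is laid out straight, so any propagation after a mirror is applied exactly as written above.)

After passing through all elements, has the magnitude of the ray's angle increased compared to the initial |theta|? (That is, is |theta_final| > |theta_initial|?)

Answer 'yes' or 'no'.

Initial: x=-7.0000 theta=0.3000
After 1 (propagate distance d=20): x=-1.0000 theta=0.3000
After 2 (thin lens f=53): x=-1.0000 theta=169/530 (≈0.3189)
After 3 (propagate distance d=5): x=63/106 (≈0.5943) theta=169/530 (≈0.3189)
After 4 (thin lens f=15): x=63/106 (≈0.5943) theta=74/265 (≈0.2792)
After 5 (propagate distance d=35 (to screen)): x=1099/106 (≈10.3679) theta=74/265 (≈0.2792)
|theta_initial|=0.3000 |theta_final|=74/265 (≈0.2792) -> not increased

Answer: no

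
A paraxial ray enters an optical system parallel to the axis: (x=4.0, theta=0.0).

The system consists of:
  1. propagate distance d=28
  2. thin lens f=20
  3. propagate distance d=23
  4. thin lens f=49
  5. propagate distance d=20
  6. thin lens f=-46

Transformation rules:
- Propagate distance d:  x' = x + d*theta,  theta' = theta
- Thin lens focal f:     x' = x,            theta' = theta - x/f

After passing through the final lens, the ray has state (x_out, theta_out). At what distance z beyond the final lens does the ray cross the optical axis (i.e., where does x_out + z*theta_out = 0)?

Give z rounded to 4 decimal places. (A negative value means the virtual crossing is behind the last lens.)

Answer: -15.4200

Derivation:
Initial: x=4.0000 theta=0.0000
After 1 (propagate distance d=28): x=4.0000 theta=0.0000
After 2 (thin lens f=20): x=4.0000 theta=-0.2000
After 3 (propagate distance d=23): x=-0.6000 theta=-0.2000
After 4 (thin lens f=49): x=-0.6000 theta=-46/245 (≈-0.1878)
After 5 (propagate distance d=20): x=-1067/245 (≈-4.3551) theta=-46/245 (≈-0.1878)
After 6 (thin lens f=-46): x=-1067/245 (≈-4.3551) theta=-3183/11270 (≈-0.2824)
z_focus = -x_out/theta_out = -(-1067/245)/(-3183/11270) = -49082/3183 ≈ -15.4200
Rounded to 4 decimal places: z = -15.4200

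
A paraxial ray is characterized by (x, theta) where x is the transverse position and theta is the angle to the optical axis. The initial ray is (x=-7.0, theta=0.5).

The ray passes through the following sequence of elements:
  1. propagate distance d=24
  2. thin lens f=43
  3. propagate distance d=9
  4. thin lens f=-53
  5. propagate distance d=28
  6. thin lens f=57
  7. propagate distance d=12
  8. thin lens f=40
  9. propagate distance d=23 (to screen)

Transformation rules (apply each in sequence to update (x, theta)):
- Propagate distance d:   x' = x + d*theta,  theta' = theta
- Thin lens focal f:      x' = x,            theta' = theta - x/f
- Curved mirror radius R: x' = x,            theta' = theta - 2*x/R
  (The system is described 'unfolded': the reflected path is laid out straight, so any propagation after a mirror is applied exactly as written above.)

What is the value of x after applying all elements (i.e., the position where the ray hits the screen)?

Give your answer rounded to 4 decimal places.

Initial: x=-7.0000 theta=0.5000
After 1 (propagate distance d=24): x=5.0000 theta=0.5000
After 2 (thin lens f=43): x=5.0000 theta=33/86 (≈0.3837)
After 3 (propagate distance d=9): x=727/86 (≈8.4535) theta=33/86 (≈0.3837)
After 4 (thin lens f=-53): x=727/86 (≈8.4535) theta=1238/2279 (≈0.5432)
After 5 (propagate distance d=28): x=107859/4558 (≈23.6637) theta=1238/2279 (≈0.5432)
After 6 (thin lens f=57): x=107859/4558 (≈23.6637) theta=11091/86602 (≈0.1281)
After 7 (propagate distance d=12): x=2182413/86602 (≈25.2005) theta=11091/86602 (≈0.1281)
After 8 (thin lens f=40): x=2182413/86602 (≈25.2005) theta=-1738773/3464080 (≈-0.5019)
After 9 (propagate distance d=23 (to screen)): x=47304741/3464080 (≈13.6558) theta=-1738773/3464080 (≈-0.5019)
Rounded to 4 decimal places: x = 13.6558

Answer: 13.6558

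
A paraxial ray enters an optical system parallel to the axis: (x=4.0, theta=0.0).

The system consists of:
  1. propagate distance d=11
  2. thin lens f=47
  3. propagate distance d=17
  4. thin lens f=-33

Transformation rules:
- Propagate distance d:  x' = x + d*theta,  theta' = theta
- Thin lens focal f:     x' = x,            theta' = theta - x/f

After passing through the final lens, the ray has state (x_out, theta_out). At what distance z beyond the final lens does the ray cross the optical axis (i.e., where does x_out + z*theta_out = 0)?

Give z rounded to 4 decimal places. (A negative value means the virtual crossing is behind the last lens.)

Initial: x=4.0000 theta=0.0000
After 1 (propagate distance d=11): x=4.0000 theta=0.0000
After 2 (thin lens f=47): x=4.0000 theta=-4/47 (≈-0.0851)
After 3 (propagate distance d=17): x=120/47 (≈2.5532) theta=-4/47 (≈-0.0851)
After 4 (thin lens f=-33): x=120/47 (≈2.5532) theta=-4/517 (≈-0.0077)
z_focus = -x_out/theta_out = -(120/47)/(-4/517) = 330.0000
Rounded to 4 decimal places: z = 330.0000

Answer: 330.0000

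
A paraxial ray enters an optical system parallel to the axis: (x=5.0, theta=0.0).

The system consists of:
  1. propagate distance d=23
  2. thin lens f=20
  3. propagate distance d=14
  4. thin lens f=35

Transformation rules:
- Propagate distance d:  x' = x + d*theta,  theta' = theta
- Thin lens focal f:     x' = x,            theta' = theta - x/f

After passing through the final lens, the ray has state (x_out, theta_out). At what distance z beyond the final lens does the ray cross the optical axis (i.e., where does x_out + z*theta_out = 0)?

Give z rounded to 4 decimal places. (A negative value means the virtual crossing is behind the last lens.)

Answer: 5.1220

Derivation:
Initial: x=5.0000 theta=0.0000
After 1 (propagate distance d=23): x=5.0000 theta=0.0000
After 2 (thin lens f=20): x=5.0000 theta=-0.2500
After 3 (propagate distance d=14): x=1.5000 theta=-0.2500
After 4 (thin lens f=35): x=1.5000 theta=-41/140 (≈-0.2929)
z_focus = -x_out/theta_out = -(1.5000)/(-41/140) = 210/41 ≈ 5.1220
Rounded to 4 decimal places: z = 5.1220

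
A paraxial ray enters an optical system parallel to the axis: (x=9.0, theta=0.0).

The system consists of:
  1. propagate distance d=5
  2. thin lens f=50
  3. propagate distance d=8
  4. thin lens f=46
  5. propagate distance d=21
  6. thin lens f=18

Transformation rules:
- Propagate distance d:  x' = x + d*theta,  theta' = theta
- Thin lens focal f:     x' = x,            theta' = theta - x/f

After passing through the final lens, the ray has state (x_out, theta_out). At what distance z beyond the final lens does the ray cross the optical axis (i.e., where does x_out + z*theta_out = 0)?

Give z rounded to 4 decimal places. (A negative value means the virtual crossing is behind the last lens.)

Initial: x=9.0000 theta=0.0000
After 1 (propagate distance d=5): x=9.0000 theta=0.0000
After 2 (thin lens f=50): x=9.0000 theta=-0.1800
After 3 (propagate distance d=8): x=7.5600 theta=-0.1800
After 4 (thin lens f=46): x=7.5600 theta=-198/575 (≈-0.3443)
After 5 (propagate distance d=21): x=189/575 (≈0.3287) theta=-198/575 (≈-0.3443)
After 6 (thin lens f=18): x=189/575 (≈0.3287) theta=-417/1150 (≈-0.3626)
z_focus = -x_out/theta_out = -(189/575)/(-417/1150) = 126/139 ≈ 0.9065
Rounded to 4 decimal places: z = 0.9065

Answer: 0.9065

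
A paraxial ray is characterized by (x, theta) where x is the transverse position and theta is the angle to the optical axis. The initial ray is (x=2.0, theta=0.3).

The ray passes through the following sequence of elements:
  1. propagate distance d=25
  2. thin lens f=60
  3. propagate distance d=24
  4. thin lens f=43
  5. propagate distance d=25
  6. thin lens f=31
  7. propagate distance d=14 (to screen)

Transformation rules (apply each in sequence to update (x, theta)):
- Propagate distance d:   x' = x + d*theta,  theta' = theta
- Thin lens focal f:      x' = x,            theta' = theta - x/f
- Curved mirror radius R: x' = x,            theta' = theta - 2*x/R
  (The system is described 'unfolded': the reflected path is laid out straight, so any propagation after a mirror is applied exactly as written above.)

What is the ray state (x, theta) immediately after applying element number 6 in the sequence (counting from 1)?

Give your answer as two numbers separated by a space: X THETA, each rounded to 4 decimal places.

Answer: 8.9417 -0.4468

Derivation:
Initial: x=2.0000 theta=0.3000
After 1 (propagate distance d=25): x=9.5000 theta=0.3000
After 2 (thin lens f=60): x=9.5000 theta=17/120 (≈0.1417)
After 3 (propagate distance d=24): x=12.9000 theta=17/120 (≈0.1417)
After 4 (thin lens f=43): x=12.9000 theta=-19/120 (≈-0.1583)
After 5 (propagate distance d=25): x=1073/120 (≈8.9417) theta=-19/120 (≈-0.1583)
After 6 (thin lens f=31): x=1073/120 (≈8.9417) theta=-277/620 (≈-0.4468)
Rounded to 4 decimal places: x = 8.9417, theta = -0.4468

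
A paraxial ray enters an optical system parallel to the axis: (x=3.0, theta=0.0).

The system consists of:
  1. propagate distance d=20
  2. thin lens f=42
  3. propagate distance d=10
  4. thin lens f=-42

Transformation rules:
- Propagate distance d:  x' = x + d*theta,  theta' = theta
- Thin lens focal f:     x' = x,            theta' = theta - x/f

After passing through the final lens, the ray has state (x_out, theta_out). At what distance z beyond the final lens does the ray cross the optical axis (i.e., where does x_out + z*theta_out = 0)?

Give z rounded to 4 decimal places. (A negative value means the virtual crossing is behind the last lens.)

Initial: x=3.0000 theta=0.0000
After 1 (propagate distance d=20): x=3.0000 theta=0.0000
After 2 (thin lens f=42): x=3.0000 theta=-1/14 (≈-0.0714)
After 3 (propagate distance d=10): x=16/7 (≈2.2857) theta=-1/14 (≈-0.0714)
After 4 (thin lens f=-42): x=16/7 (≈2.2857) theta=-5/294 (≈-0.0170)
z_focus = -x_out/theta_out = -(16/7)/(-5/294) = 134.4000
Rounded to 4 decimal places: z = 134.4000

Answer: 134.4000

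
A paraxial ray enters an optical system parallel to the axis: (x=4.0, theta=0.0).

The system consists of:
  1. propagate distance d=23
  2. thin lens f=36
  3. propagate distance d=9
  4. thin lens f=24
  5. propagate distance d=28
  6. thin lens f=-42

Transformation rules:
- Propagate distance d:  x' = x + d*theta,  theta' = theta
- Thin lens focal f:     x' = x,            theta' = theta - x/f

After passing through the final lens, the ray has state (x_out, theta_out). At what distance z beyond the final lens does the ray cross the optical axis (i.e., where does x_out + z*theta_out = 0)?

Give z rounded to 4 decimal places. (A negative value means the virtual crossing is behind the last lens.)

Initial: x=4.0000 theta=0.0000
After 1 (propagate distance d=23): x=4.0000 theta=0.0000
After 2 (thin lens f=36): x=4.0000 theta=-1/9 (≈-0.1111)
After 3 (propagate distance d=9): x=3.0000 theta=-1/9 (≈-0.1111)
After 4 (thin lens f=24): x=3.0000 theta=-17/72 (≈-0.2361)
After 5 (propagate distance d=28): x=-65/18 (≈-3.6111) theta=-17/72 (≈-0.2361)
After 6 (thin lens f=-42): x=-65/18 (≈-3.6111) theta=-487/1512 (≈-0.3221)
z_focus = -x_out/theta_out = -(-65/18)/(-487/1512) = -5460/487 ≈ -11.2115
Rounded to 4 decimal places: z = -11.2115

Answer: -11.2115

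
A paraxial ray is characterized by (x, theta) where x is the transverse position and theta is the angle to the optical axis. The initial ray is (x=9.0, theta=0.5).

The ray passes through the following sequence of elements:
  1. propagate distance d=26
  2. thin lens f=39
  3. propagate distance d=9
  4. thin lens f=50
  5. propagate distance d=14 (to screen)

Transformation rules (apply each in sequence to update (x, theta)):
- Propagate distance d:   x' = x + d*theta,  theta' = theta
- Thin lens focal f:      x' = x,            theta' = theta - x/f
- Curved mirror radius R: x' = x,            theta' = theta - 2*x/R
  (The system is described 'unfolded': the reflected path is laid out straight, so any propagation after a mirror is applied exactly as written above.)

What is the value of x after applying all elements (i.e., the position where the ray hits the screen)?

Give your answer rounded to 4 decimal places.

Answer: 14.5272

Derivation:
Initial: x=9.0000 theta=0.5000
After 1 (propagate distance d=26): x=22.0000 theta=0.5000
After 2 (thin lens f=39): x=22.0000 theta=-5/78 (≈-0.0641)
After 3 (propagate distance d=9): x=557/26 (≈21.4231) theta=-5/78 (≈-0.0641)
After 4 (thin lens f=50): x=557/26 (≈21.4231) theta=-1921/3900 (≈-0.4926)
After 5 (propagate distance d=14 (to screen)): x=14164/975 (≈14.5272) theta=-1921/3900 (≈-0.4926)
Rounded to 4 decimal places: x = 14.5272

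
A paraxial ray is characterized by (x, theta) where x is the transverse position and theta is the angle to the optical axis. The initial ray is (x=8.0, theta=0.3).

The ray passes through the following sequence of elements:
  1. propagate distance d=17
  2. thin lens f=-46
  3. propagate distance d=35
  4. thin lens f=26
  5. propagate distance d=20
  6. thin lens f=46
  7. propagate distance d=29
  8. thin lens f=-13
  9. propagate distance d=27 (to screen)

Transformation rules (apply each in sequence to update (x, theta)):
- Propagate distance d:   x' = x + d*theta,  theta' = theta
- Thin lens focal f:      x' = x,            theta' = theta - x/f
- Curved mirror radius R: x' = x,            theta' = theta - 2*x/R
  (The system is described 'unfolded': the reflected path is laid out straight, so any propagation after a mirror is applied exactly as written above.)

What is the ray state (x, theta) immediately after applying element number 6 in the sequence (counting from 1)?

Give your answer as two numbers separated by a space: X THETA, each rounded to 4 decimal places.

Initial: x=8.0000 theta=0.3000
After 1 (propagate distance d=17): x=13.1000 theta=0.3000
After 2 (thin lens f=-46): x=13.1000 theta=269/460 (≈0.5848)
After 3 (propagate distance d=35): x=15441/460 (≈33.5674) theta=269/460 (≈0.5848)
After 4 (thin lens f=26): x=15441/460 (≈33.5674) theta=-8447/11960 (≈-0.7063)
After 5 (propagate distance d=20): x=116263/5980 (≈19.4420) theta=-8447/11960 (≈-0.7063)
After 6 (thin lens f=46): x=116263/5980 (≈19.4420) theta=-2986/2645 (≈-1.1289)
Rounded to 4 decimal places: x = 19.4420, theta = -1.1289

Answer: 19.4420 -1.1289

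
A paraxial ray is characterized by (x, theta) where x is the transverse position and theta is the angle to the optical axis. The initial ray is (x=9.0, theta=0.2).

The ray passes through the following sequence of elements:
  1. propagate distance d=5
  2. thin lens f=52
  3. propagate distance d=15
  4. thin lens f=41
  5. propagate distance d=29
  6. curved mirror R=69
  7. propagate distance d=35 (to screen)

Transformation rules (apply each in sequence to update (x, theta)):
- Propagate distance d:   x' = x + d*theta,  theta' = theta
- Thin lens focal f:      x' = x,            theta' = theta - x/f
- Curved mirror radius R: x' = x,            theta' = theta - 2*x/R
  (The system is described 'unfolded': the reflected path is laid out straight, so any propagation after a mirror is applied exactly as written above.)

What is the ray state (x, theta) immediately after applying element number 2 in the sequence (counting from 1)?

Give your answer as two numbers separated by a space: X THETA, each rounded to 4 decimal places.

Answer: 10.0000 0.0077

Derivation:
Initial: x=9.0000 theta=0.2000
After 1 (propagate distance d=5): x=10.0000 theta=0.2000
After 2 (thin lens f=52): x=10.0000 theta=1/130 (≈0.0077)
Rounded to 4 decimal places: x = 10.0000, theta = 0.0077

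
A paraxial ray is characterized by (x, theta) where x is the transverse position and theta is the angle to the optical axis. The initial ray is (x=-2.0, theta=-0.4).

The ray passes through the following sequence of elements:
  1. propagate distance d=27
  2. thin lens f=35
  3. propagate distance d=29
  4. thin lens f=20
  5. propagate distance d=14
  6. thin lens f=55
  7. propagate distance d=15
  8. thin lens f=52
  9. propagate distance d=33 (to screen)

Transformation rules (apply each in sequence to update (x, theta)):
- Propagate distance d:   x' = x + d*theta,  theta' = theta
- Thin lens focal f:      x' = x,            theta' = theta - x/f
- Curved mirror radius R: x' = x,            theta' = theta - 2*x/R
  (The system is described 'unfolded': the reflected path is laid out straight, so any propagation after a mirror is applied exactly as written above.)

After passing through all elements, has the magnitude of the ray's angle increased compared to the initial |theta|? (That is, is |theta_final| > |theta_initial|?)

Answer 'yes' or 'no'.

Answer: yes

Derivation:
Initial: x=-2.0000 theta=-0.4000
After 1 (propagate distance d=27): x=-12.8000 theta=-0.4000
After 2 (thin lens f=35): x=-12.8000 theta=-6/175 (≈-0.0343)
After 3 (propagate distance d=29): x=-2414/175 (≈-13.7943) theta=-6/175 (≈-0.0343)
After 4 (thin lens f=20): x=-2414/175 (≈-13.7943) theta=1147/1750 (≈0.6554)
After 5 (propagate distance d=14): x=-4041/875 (≈-4.6183) theta=1147/1750 (≈0.6554)
After 6 (thin lens f=55): x=-4041/875 (≈-4.6183) theta=71167/96250 (≈0.7394)
After 7 (propagate distance d=15): x=124599/19250 (≈6.4727) theta=71167/96250 (≈0.7394)
After 8 (thin lens f=52): x=124599/19250 (≈6.4727) theta=3077689/5005000 (≈0.6149)
After 9 (propagate distance d=33 (to screen)): x=133959477/5005000 (≈26.7651) theta=3077689/5005000 (≈0.6149)
|theta_initial|=0.4000 |theta_final|=3077689/5005000 (≈0.6149) -> increased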